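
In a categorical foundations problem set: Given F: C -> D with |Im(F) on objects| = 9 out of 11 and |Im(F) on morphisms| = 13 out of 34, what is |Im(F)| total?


The image of F consists of distinct objects and distinct morphisms.
|Im(F)| on objects = 9
|Im(F)| on morphisms = 13
Total image cardinality = 9 + 13 = 22

22


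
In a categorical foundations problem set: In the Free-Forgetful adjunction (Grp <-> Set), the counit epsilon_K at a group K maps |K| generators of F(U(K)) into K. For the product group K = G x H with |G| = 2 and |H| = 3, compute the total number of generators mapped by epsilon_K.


The counit epsilon_K: F(U(K)) -> K of the Free-Forgetful adjunction
maps |K| generators of F(U(K)) into K. For K = G x H (the product group),
|G x H| = |G| * |H|.
Total generators mapped = 2 * 3 = 6.

6


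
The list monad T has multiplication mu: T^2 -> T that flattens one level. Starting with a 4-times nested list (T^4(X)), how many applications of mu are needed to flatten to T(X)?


Each application of mu: T^2 -> T removes one layer of nesting.
Starting at depth 4 (i.e., T^4(X)), we need to reach T(X).
Number of mu applications = 4 - 1 = 3

3


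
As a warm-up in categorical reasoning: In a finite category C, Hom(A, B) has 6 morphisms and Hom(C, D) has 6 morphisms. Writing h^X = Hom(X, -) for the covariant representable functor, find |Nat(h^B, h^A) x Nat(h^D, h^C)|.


By the Yoneda lemma, Nat(h^B, h^A) is isomorphic to Hom(A, B),
so |Nat(h^B, h^A)| = |Hom(A, B)| and |Nat(h^D, h^C)| = |Hom(C, D)|.
|Hom(A, B)| = 6, |Hom(C, D)| = 6.
|Nat(h^B, h^A) x Nat(h^D, h^C)| = 6 * 6 = 36

36


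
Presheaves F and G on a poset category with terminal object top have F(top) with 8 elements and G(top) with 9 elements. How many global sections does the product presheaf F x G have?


Global sections of a presheaf on a poset with terminal top satisfy
Gamma(H) ~ H(top). Presheaves admit pointwise products, so
(F x G)(top) = F(top) x G(top) (Cartesian product).
|Gamma(F x G)| = |F(top)| * |G(top)| = 8 * 9 = 72.

72


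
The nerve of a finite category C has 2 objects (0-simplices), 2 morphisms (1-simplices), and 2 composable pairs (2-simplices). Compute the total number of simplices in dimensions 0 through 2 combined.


The 2-skeleton of the nerve N(C) consists of simplices in dimensions 0, 1, 2:
  |N(C)_0| = 2 (objects)
  |N(C)_1| = 2 (morphisms)
  |N(C)_2| = 2 (composable pairs)
Total = 2 + 2 + 2 = 6

6


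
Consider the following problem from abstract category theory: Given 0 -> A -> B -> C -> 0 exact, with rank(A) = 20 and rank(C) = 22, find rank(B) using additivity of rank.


For a short exact sequence 0 -> A -> B -> C -> 0,
rank is additive: rank(B) = rank(A) + rank(C).
rank(B) = 20 + 22 = 42

42


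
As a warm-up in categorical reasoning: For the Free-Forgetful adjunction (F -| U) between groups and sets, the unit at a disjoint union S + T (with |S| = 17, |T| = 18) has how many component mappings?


The unit eta_X: X -> U(F(X)) of the Free-Forgetful adjunction
maps each element of X to a generator of F(X). For X = S + T (disjoint
union in Set), |S + T| = |S| + |T|.
Total mappings = 17 + 18 = 35.

35


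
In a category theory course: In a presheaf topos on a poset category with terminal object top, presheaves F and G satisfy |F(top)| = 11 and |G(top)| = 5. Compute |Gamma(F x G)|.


Global sections of a presheaf on a poset with terminal top satisfy
Gamma(H) ~ H(top). Presheaves admit pointwise products, so
(F x G)(top) = F(top) x G(top) (Cartesian product).
|Gamma(F x G)| = |F(top)| * |G(top)| = 11 * 5 = 55.

55


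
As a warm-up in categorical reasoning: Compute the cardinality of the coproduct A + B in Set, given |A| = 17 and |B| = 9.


In Set, the coproduct A + B is the disjoint union.
|A + B| = |A| + |B| = 17 + 9 = 26

26


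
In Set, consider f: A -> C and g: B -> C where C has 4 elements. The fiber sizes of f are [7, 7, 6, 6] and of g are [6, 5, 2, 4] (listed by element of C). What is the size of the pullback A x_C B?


The pullback A x_C B consists of pairs (a, b) with f(a) = g(b).
For each element c in C, the fiber product has |f^-1(c)| * |g^-1(c)| elements.
Summing over C: 7 * 6 + 7 * 5 + 6 * 2 + 6 * 4
= 42 + 35 + 12 + 24 = 113

113


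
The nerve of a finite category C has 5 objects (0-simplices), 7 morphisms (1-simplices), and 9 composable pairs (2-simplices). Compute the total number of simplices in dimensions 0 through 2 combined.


The 2-skeleton of the nerve N(C) consists of simplices in dimensions 0, 1, 2:
  |N(C)_0| = 5 (objects)
  |N(C)_1| = 7 (morphisms)
  |N(C)_2| = 9 (composable pairs)
Total = 5 + 7 + 9 = 21

21


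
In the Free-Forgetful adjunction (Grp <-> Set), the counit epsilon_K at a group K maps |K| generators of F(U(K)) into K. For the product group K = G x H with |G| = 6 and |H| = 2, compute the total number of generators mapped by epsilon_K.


The counit epsilon_K: F(U(K)) -> K of the Free-Forgetful adjunction
maps |K| generators of F(U(K)) into K. For K = G x H (the product group),
|G x H| = |G| * |H|.
Total generators mapped = 6 * 2 = 12.

12


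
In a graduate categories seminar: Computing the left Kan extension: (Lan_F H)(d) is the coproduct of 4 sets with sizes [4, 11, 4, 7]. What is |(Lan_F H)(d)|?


Pointwise, the left Kan extension (Lan_F H)(d) is the colimit, indexed
by the comma category (F downarrow d), of H composed with the
projection (F downarrow d) -> C. Here that colimit is given
as a coproduct (disjoint union) of sets, so its cardinality is the
sum of the sizes of the summands.
Coproduct of sets with sizes: 4 + 11 + 4 + 7
= 26

26


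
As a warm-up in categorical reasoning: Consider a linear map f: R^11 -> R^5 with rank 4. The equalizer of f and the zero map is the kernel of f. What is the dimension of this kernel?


The equalizer of f and the zero map is ker(f).
By the rank-nullity theorem: dim(ker(f)) = dim(domain) - rank(f).
dim(ker(f)) = 11 - 4 = 7

7


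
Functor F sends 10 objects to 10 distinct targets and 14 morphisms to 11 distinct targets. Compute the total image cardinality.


The image of F consists of distinct objects and distinct morphisms.
|Im(F)| on objects = 10
|Im(F)| on morphisms = 11
Total image cardinality = 10 + 11 = 21

21


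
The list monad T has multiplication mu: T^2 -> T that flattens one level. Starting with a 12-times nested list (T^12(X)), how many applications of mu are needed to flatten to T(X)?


Each application of mu: T^2 -> T removes one layer of nesting.
Starting at depth 12 (i.e., T^12(X)), we need to reach T(X).
Number of mu applications = 12 - 1 = 11

11


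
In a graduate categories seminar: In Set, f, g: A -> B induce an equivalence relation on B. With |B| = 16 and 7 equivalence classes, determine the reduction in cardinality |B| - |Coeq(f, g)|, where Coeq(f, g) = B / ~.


The coequalizer Coeq(f, g) = B / ~ has one element per equivalence class.
|B| = 16, |Coeq(f, g)| = 7.
|B| - |Coeq(f, g)| = 16 - 7 = 9.

9


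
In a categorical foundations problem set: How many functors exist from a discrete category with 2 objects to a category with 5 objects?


A functor from a discrete category C to D is determined by
where each object maps. Each of the 2 objects of C can map
to any of the 5 objects of D independently.
Number of functors = 5^2 = 25

25


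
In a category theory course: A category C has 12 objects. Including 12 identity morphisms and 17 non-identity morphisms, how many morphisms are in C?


Each object has an identity morphism, giving 12 identities.
Adding the 17 non-identity morphisms:
Total = 12 + 17 = 29

29


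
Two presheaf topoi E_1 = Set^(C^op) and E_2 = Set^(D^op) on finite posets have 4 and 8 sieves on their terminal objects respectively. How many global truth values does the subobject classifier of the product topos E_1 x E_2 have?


In a product of presheaf topoi E_1 x E_2, the subobject classifier
is Omega = Omega_1 x Omega_2 (componentwise), so
|Omega(top)| = |Omega_1(top_1)| * |Omega_2(top_2)|.
= 4 * 8 = 32.

32


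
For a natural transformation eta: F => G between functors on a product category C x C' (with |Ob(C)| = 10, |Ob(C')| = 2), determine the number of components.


A natural transformation eta: F => G assigns one component morphism per
object of the domain category.
The domain is the product category C x C', so
|Ob(C x C')| = |Ob(C)| * |Ob(C')| = 10 * 2 = 20.
Therefore eta has 20 component morphisms.

20


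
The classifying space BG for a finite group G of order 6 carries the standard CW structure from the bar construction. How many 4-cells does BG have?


In the bar-construction CW model of BG, the n-cells are indexed by
n-tuples [g_1|...|g_n] of non-identity elements of G (degenerate
simplices with some g_i = e do not contribute cells), so there are
(|G| - 1)^n n-cells.
For dim = 4 with |G| = 6:
cells = (6 - 1)^4 = 5^4 = 625

625


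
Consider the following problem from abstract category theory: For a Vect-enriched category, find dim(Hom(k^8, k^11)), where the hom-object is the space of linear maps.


In Vect-enriched categories, Hom(k^n, k^m) is the space of m x n matrices.
dim(Hom(k^8, k^11)) = 11 * 8 = 88

88


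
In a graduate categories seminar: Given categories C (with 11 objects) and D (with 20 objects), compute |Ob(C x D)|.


The product category C x D has objects that are pairs (c, d).
Number of pairs = |Ob(C)| * |Ob(D)| = 11 * 20 = 220

220


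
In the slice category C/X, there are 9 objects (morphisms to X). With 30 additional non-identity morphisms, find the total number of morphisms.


In the slice category C/X, objects are morphisms to X.
Identity morphisms: 9 (one per object of C/X).
Non-identity morphisms: 30.
Total = 9 + 30 = 39

39


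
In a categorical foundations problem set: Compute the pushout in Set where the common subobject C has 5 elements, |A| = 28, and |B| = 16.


The pushout A +_C B identifies the images of C in A and B.
|A +_C B| = |A| + |B| - |C| (for injections).
= 28 + 16 - 5 = 39

39


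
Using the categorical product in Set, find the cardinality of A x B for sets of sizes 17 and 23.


In Set, the product A x B is the Cartesian product.
By the universal property, |A x B| = |A| * |B|.
|A x B| = 17 * 23 = 391

391


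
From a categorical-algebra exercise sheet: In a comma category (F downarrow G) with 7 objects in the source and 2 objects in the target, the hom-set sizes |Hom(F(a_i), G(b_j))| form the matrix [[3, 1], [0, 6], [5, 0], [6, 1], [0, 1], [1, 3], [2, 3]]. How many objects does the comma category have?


Objects of (F downarrow G) are triples (a, b, h: F(a)->G(b)).
The count equals the sum of all entries in the hom-matrix.
sum(row 0) = 4
sum(row 1) = 6
sum(row 2) = 5
sum(row 3) = 7
sum(row 4) = 1
sum(row 5) = 4
sum(row 6) = 5
Grand total = 32

32


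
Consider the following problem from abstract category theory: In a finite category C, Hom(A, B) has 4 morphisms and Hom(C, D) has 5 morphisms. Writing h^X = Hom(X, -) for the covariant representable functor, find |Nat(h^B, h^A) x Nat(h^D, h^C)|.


By the Yoneda lemma, Nat(h^B, h^A) is isomorphic to Hom(A, B),
so |Nat(h^B, h^A)| = |Hom(A, B)| and |Nat(h^D, h^C)| = |Hom(C, D)|.
|Hom(A, B)| = 4, |Hom(C, D)| = 5.
|Nat(h^B, h^A) x Nat(h^D, h^C)| = 4 * 5 = 20

20


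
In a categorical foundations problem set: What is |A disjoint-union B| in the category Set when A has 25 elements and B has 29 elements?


In Set, the coproduct A + B is the disjoint union.
|A + B| = |A| + |B| = 25 + 29 = 54

54


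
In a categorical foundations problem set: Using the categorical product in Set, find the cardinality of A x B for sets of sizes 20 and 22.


In Set, the product A x B is the Cartesian product.
By the universal property, |A x B| = |A| * |B|.
|A x B| = 20 * 22 = 440

440


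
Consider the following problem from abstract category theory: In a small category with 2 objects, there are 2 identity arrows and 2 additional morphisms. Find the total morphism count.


Each object has an identity morphism, giving 2 identities.
Adding the 2 non-identity morphisms:
Total = 2 + 2 = 4

4


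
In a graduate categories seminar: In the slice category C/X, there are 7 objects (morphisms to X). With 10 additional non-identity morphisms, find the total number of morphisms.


In the slice category C/X, objects are morphisms to X.
Identity morphisms: 7 (one per object of C/X).
Non-identity morphisms: 10.
Total = 7 + 10 = 17

17


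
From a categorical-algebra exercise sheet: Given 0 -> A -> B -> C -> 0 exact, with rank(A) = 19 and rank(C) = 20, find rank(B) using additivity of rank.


For a short exact sequence 0 -> A -> B -> C -> 0,
rank is additive: rank(B) = rank(A) + rank(C).
rank(B) = 19 + 20 = 39

39


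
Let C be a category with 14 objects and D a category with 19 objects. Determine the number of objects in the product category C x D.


The product category C x D has objects that are pairs (c, d).
Number of pairs = |Ob(C)| * |Ob(D)| = 14 * 19 = 266

266


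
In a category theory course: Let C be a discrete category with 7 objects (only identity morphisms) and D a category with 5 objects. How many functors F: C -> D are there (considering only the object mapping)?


A functor from a discrete category C to D is determined by
where each object maps. Each of the 7 objects of C can map
to any of the 5 objects of D independently.
Number of functors = 5^7 = 78125

78125


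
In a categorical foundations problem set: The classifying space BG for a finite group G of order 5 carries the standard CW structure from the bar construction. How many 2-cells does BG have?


In the bar-construction CW model of BG, the n-cells are indexed by
n-tuples [g_1|...|g_n] of non-identity elements of G (degenerate
simplices with some g_i = e do not contribute cells), so there are
(|G| - 1)^n n-cells.
For dim = 2 with |G| = 5:
cells = (5 - 1)^2 = 4^2 = 16

16


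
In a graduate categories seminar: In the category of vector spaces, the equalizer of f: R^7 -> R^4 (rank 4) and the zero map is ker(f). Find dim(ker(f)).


The equalizer of f and the zero map is ker(f).
By the rank-nullity theorem: dim(ker(f)) = dim(domain) - rank(f).
dim(ker(f)) = 7 - 4 = 3

3


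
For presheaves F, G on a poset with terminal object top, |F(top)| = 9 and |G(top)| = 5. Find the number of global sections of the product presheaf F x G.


Global sections of a presheaf on a poset with terminal top satisfy
Gamma(H) ~ H(top). Presheaves admit pointwise products, so
(F x G)(top) = F(top) x G(top) (Cartesian product).
|Gamma(F x G)| = |F(top)| * |G(top)| = 9 * 5 = 45.

45


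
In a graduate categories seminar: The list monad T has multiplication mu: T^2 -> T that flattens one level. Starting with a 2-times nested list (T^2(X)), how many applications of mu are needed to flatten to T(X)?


Each application of mu: T^2 -> T removes one layer of nesting.
Starting at depth 2 (i.e., T^2(X)), we need to reach T(X).
Number of mu applications = 2 - 1 = 1

1


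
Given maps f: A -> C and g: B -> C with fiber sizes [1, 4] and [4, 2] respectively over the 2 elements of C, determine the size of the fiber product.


The pullback A x_C B consists of pairs (a, b) with f(a) = g(b).
For each element c in C, the fiber product has |f^-1(c)| * |g^-1(c)| elements.
Summing over C: 1 * 4 + 4 * 2
= 4 + 8 = 12

12


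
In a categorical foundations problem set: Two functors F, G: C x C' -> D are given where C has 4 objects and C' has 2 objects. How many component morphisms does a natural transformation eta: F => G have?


A natural transformation eta: F => G assigns one component morphism per
object of the domain category.
The domain is the product category C x C', so
|Ob(C x C')| = |Ob(C)| * |Ob(C')| = 4 * 2 = 8.
Therefore eta has 8 component morphisms.

8


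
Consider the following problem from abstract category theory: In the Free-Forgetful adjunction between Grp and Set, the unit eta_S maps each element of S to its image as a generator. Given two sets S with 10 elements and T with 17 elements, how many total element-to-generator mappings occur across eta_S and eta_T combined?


The unit eta_X: X -> U(F(X)) of the Free-Forgetful adjunction
maps each element of X to a generator of F(X). For X = S + T (disjoint
union in Set), |S + T| = |S| + |T|.
Total mappings = 10 + 17 = 27.

27


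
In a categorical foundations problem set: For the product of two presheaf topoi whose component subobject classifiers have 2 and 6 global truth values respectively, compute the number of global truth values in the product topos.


In a product of presheaf topoi E_1 x E_2, the subobject classifier
is Omega = Omega_1 x Omega_2 (componentwise), so
|Omega(top)| = |Omega_1(top_1)| * |Omega_2(top_2)|.
= 2 * 6 = 12.

12


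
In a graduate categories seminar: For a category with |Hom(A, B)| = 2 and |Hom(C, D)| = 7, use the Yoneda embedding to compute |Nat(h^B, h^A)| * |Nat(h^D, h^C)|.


By the Yoneda lemma, Nat(h^B, h^A) is isomorphic to Hom(A, B),
so |Nat(h^B, h^A)| = |Hom(A, B)| and |Nat(h^D, h^C)| = |Hom(C, D)|.
|Hom(A, B)| = 2, |Hom(C, D)| = 7.
|Nat(h^B, h^A) x Nat(h^D, h^C)| = 2 * 7 = 14

14


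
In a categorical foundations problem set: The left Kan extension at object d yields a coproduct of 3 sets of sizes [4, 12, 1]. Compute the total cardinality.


Pointwise, the left Kan extension (Lan_F H)(d) is the colimit, indexed
by the comma category (F downarrow d), of H composed with the
projection (F downarrow d) -> C. Here that colimit is given
as a coproduct (disjoint union) of sets, so its cardinality is the
sum of the sizes of the summands.
Coproduct of sets with sizes: 4 + 12 + 1
= 17

17


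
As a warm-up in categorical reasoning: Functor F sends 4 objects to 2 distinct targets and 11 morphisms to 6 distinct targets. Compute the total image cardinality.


The image of F consists of distinct objects and distinct morphisms.
|Im(F)| on objects = 2
|Im(F)| on morphisms = 6
Total image cardinality = 2 + 6 = 8

8


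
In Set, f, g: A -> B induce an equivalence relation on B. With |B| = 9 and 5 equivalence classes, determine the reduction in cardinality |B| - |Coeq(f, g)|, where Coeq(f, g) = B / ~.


The coequalizer Coeq(f, g) = B / ~ has one element per equivalence class.
|B| = 9, |Coeq(f, g)| = 5.
|B| - |Coeq(f, g)| = 9 - 5 = 4.

4


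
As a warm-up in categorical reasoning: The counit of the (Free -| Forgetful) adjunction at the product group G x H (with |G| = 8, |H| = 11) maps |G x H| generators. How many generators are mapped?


The counit epsilon_K: F(U(K)) -> K of the Free-Forgetful adjunction
maps |K| generators of F(U(K)) into K. For K = G x H (the product group),
|G x H| = |G| * |H|.
Total generators mapped = 8 * 11 = 88.

88


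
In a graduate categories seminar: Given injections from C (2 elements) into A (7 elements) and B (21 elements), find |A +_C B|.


The pushout A +_C B identifies the images of C in A and B.
|A +_C B| = |A| + |B| - |C| (for injections).
= 7 + 21 - 2 = 26

26


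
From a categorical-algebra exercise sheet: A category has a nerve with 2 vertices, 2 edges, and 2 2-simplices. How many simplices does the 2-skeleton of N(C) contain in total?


The 2-skeleton of the nerve N(C) consists of simplices in dimensions 0, 1, 2:
  |N(C)_0| = 2 (objects)
  |N(C)_1| = 2 (morphisms)
  |N(C)_2| = 2 (composable pairs)
Total = 2 + 2 + 2 = 6

6


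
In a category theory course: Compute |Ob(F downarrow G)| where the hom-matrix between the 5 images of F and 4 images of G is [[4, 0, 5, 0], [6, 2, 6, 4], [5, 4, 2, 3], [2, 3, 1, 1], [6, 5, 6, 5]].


Objects of (F downarrow G) are triples (a, b, h: F(a)->G(b)).
The count equals the sum of all entries in the hom-matrix.
sum(row 0) = 9
sum(row 1) = 18
sum(row 2) = 14
sum(row 3) = 7
sum(row 4) = 22
Grand total = 70

70


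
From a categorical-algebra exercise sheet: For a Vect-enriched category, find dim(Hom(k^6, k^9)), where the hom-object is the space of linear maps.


In Vect-enriched categories, Hom(k^n, k^m) is the space of m x n matrices.
dim(Hom(k^6, k^9)) = 9 * 6 = 54

54


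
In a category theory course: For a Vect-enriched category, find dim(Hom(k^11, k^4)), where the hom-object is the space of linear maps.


In Vect-enriched categories, Hom(k^n, k^m) is the space of m x n matrices.
dim(Hom(k^11, k^4)) = 4 * 11 = 44

44


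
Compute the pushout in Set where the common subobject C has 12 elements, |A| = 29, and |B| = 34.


The pushout A +_C B identifies the images of C in A and B.
|A +_C B| = |A| + |B| - |C| (for injections).
= 29 + 34 - 12 = 51

51


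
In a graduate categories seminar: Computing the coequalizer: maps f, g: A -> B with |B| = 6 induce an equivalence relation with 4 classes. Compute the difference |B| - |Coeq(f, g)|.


The coequalizer Coeq(f, g) = B / ~ has one element per equivalence class.
|B| = 6, |Coeq(f, g)| = 4.
|B| - |Coeq(f, g)| = 6 - 4 = 2.

2


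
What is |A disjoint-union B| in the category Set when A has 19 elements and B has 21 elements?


In Set, the coproduct A + B is the disjoint union.
|A + B| = |A| + |B| = 19 + 21 = 40

40


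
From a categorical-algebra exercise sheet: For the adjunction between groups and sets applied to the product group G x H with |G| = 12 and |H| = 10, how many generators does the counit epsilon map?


The counit epsilon_K: F(U(K)) -> K of the Free-Forgetful adjunction
maps |K| generators of F(U(K)) into K. For K = G x H (the product group),
|G x H| = |G| * |H|.
Total generators mapped = 12 * 10 = 120.

120


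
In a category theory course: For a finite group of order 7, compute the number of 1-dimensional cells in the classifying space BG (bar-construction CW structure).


In the bar-construction CW model of BG, the n-cells are indexed by
n-tuples [g_1|...|g_n] of non-identity elements of G (degenerate
simplices with some g_i = e do not contribute cells), so there are
(|G| - 1)^n n-cells.
For dim = 1 with |G| = 7:
cells = (7 - 1)^1 = 6^1 = 6

6


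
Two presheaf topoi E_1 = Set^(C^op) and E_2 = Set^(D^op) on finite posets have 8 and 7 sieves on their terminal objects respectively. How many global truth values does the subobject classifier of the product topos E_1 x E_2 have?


In a product of presheaf topoi E_1 x E_2, the subobject classifier
is Omega = Omega_1 x Omega_2 (componentwise), so
|Omega(top)| = |Omega_1(top_1)| * |Omega_2(top_2)|.
= 8 * 7 = 56.

56


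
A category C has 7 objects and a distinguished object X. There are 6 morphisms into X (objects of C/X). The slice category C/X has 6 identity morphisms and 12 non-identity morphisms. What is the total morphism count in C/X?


In the slice category C/X, objects are morphisms to X.
Identity morphisms: 6 (one per object of C/X).
Non-identity morphisms: 12.
Total = 6 + 12 = 18

18


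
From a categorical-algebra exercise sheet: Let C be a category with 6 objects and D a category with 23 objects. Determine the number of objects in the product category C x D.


The product category C x D has objects that are pairs (c, d).
Number of pairs = |Ob(C)| * |Ob(D)| = 6 * 23 = 138

138


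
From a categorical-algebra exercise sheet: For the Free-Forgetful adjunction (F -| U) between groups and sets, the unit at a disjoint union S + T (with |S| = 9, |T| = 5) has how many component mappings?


The unit eta_X: X -> U(F(X)) of the Free-Forgetful adjunction
maps each element of X to a generator of F(X). For X = S + T (disjoint
union in Set), |S + T| = |S| + |T|.
Total mappings = 9 + 5 = 14.

14


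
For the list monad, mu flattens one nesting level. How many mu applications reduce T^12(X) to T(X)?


Each application of mu: T^2 -> T removes one layer of nesting.
Starting at depth 12 (i.e., T^12(X)), we need to reach T(X).
Number of mu applications = 12 - 1 = 11

11


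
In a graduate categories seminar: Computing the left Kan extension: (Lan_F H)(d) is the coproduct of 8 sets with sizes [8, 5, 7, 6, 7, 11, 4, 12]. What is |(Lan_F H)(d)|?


Pointwise, the left Kan extension (Lan_F H)(d) is the colimit, indexed
by the comma category (F downarrow d), of H composed with the
projection (F downarrow d) -> C. Here that colimit is given
as a coproduct (disjoint union) of sets, so its cardinality is the
sum of the sizes of the summands.
Coproduct of sets with sizes: 8 + 5 + 7 + 6 + 7 + 11 + 4 + 12
= 60

60


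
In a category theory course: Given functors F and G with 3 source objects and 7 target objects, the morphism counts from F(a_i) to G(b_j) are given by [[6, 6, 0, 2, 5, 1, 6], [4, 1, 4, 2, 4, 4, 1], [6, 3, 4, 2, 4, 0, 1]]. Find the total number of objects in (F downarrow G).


Objects of (F downarrow G) are triples (a, b, h: F(a)->G(b)).
The count equals the sum of all entries in the hom-matrix.
sum(row 0) = 26
sum(row 1) = 20
sum(row 2) = 20
Grand total = 66

66


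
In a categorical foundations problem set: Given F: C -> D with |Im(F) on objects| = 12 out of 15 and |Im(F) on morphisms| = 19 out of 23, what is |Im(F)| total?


The image of F consists of distinct objects and distinct morphisms.
|Im(F)| on objects = 12
|Im(F)| on morphisms = 19
Total image cardinality = 12 + 19 = 31

31


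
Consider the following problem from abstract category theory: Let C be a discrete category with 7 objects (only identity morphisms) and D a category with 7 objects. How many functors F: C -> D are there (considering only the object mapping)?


A functor from a discrete category C to D is determined by
where each object maps. Each of the 7 objects of C can map
to any of the 7 objects of D independently.
Number of functors = 7^7 = 823543

823543


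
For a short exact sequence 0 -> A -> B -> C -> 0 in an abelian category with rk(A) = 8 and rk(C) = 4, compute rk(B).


For a short exact sequence 0 -> A -> B -> C -> 0,
rank is additive: rank(B) = rank(A) + rank(C).
rank(B) = 8 + 4 = 12

12


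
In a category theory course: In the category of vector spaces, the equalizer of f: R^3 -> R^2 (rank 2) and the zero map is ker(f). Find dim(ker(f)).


The equalizer of f and the zero map is ker(f).
By the rank-nullity theorem: dim(ker(f)) = dim(domain) - rank(f).
dim(ker(f)) = 3 - 2 = 1

1


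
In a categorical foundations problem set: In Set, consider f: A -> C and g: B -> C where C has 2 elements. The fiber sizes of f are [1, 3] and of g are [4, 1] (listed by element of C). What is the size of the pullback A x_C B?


The pullback A x_C B consists of pairs (a, b) with f(a) = g(b).
For each element c in C, the fiber product has |f^-1(c)| * |g^-1(c)| elements.
Summing over C: 1 * 4 + 3 * 1
= 4 + 3 = 7

7


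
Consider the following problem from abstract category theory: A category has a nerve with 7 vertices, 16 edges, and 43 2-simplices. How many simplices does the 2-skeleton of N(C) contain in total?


The 2-skeleton of the nerve N(C) consists of simplices in dimensions 0, 1, 2:
  |N(C)_0| = 7 (objects)
  |N(C)_1| = 16 (morphisms)
  |N(C)_2| = 43 (composable pairs)
Total = 7 + 16 + 43 = 66

66


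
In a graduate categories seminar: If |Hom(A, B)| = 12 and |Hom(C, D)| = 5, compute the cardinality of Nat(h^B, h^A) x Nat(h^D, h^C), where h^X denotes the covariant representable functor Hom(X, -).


By the Yoneda lemma, Nat(h^B, h^A) is isomorphic to Hom(A, B),
so |Nat(h^B, h^A)| = |Hom(A, B)| and |Nat(h^D, h^C)| = |Hom(C, D)|.
|Hom(A, B)| = 12, |Hom(C, D)| = 5.
|Nat(h^B, h^A) x Nat(h^D, h^C)| = 12 * 5 = 60

60


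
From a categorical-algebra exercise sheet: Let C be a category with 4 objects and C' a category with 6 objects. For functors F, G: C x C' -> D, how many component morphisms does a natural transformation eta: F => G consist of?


A natural transformation eta: F => G assigns one component morphism per
object of the domain category.
The domain is the product category C x C', so
|Ob(C x C')| = |Ob(C)| * |Ob(C')| = 4 * 6 = 24.
Therefore eta has 24 component morphisms.

24


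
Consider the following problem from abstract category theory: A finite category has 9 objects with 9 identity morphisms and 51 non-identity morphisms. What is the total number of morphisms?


Each object has an identity morphism, giving 9 identities.
Adding the 51 non-identity morphisms:
Total = 9 + 51 = 60

60


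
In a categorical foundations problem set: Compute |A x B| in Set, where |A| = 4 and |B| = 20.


In Set, the product A x B is the Cartesian product.
By the universal property, |A x B| = |A| * |B|.
|A x B| = 4 * 20 = 80

80


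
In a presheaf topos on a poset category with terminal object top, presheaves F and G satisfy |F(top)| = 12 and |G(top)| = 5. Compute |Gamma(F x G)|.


Global sections of a presheaf on a poset with terminal top satisfy
Gamma(H) ~ H(top). Presheaves admit pointwise products, so
(F x G)(top) = F(top) x G(top) (Cartesian product).
|Gamma(F x G)| = |F(top)| * |G(top)| = 12 * 5 = 60.

60


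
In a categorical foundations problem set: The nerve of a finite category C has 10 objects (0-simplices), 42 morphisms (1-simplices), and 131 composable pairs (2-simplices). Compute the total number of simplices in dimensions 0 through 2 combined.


The 2-skeleton of the nerve N(C) consists of simplices in dimensions 0, 1, 2:
  |N(C)_0| = 10 (objects)
  |N(C)_1| = 42 (morphisms)
  |N(C)_2| = 131 (composable pairs)
Total = 10 + 42 + 131 = 183

183


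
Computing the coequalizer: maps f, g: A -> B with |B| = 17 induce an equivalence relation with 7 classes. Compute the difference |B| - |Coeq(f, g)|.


The coequalizer Coeq(f, g) = B / ~ has one element per equivalence class.
|B| = 17, |Coeq(f, g)| = 7.
|B| - |Coeq(f, g)| = 17 - 7 = 10.

10


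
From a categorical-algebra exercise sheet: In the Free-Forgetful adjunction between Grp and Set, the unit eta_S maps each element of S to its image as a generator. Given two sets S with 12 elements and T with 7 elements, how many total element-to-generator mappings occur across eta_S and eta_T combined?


The unit eta_X: X -> U(F(X)) of the Free-Forgetful adjunction
maps each element of X to a generator of F(X). For X = S + T (disjoint
union in Set), |S + T| = |S| + |T|.
Total mappings = 12 + 7 = 19.

19


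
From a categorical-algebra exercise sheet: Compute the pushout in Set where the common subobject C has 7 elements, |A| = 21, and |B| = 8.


The pushout A +_C B identifies the images of C in A and B.
|A +_C B| = |A| + |B| - |C| (for injections).
= 21 + 8 - 7 = 22

22


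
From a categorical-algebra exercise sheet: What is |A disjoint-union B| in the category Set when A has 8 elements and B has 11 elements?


In Set, the coproduct A + B is the disjoint union.
|A + B| = |A| + |B| = 8 + 11 = 19

19


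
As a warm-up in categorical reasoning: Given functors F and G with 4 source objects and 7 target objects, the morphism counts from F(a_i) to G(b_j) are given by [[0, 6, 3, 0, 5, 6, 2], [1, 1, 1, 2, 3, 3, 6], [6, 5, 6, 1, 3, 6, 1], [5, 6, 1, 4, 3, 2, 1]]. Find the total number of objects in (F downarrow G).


Objects of (F downarrow G) are triples (a, b, h: F(a)->G(b)).
The count equals the sum of all entries in the hom-matrix.
sum(row 0) = 22
sum(row 1) = 17
sum(row 2) = 28
sum(row 3) = 22
Grand total = 89

89


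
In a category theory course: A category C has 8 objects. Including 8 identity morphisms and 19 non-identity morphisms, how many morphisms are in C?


Each object has an identity morphism, giving 8 identities.
Adding the 19 non-identity morphisms:
Total = 8 + 19 = 27

27


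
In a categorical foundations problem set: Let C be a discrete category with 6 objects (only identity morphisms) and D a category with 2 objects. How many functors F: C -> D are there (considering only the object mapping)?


A functor from a discrete category C to D is determined by
where each object maps. Each of the 6 objects of C can map
to any of the 2 objects of D independently.
Number of functors = 2^6 = 64

64


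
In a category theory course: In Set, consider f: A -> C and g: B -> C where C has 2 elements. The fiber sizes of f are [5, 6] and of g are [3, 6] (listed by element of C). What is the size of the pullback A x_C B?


The pullback A x_C B consists of pairs (a, b) with f(a) = g(b).
For each element c in C, the fiber product has |f^-1(c)| * |g^-1(c)| elements.
Summing over C: 5 * 3 + 6 * 6
= 15 + 36 = 51

51


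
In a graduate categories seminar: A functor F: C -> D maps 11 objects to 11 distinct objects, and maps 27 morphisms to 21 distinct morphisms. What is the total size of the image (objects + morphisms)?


The image of F consists of distinct objects and distinct morphisms.
|Im(F)| on objects = 11
|Im(F)| on morphisms = 21
Total image cardinality = 11 + 21 = 32

32


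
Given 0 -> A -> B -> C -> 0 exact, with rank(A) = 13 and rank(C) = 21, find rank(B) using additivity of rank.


For a short exact sequence 0 -> A -> B -> C -> 0,
rank is additive: rank(B) = rank(A) + rank(C).
rank(B) = 13 + 21 = 34

34


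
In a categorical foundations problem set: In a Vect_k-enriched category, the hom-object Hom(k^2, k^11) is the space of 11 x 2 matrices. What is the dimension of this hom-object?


In Vect-enriched categories, Hom(k^n, k^m) is the space of m x n matrices.
dim(Hom(k^2, k^11)) = 11 * 2 = 22

22


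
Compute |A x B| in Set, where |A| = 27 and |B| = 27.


In Set, the product A x B is the Cartesian product.
By the universal property, |A x B| = |A| * |B|.
|A x B| = 27 * 27 = 729

729


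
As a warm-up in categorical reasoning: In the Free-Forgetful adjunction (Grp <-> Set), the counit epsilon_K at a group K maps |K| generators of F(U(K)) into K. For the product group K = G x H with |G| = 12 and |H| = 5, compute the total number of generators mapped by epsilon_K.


The counit epsilon_K: F(U(K)) -> K of the Free-Forgetful adjunction
maps |K| generators of F(U(K)) into K. For K = G x H (the product group),
|G x H| = |G| * |H|.
Total generators mapped = 12 * 5 = 60.

60


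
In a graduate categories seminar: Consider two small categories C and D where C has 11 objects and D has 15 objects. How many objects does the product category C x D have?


The product category C x D has objects that are pairs (c, d).
Number of pairs = |Ob(C)| * |Ob(D)| = 11 * 15 = 165

165


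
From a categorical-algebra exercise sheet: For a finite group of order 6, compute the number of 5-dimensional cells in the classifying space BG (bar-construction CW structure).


In the bar-construction CW model of BG, the n-cells are indexed by
n-tuples [g_1|...|g_n] of non-identity elements of G (degenerate
simplices with some g_i = e do not contribute cells), so there are
(|G| - 1)^n n-cells.
For dim = 5 with |G| = 6:
cells = (6 - 1)^5 = 5^5 = 3125

3125


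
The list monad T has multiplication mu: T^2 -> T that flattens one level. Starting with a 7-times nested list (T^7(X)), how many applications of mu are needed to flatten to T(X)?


Each application of mu: T^2 -> T removes one layer of nesting.
Starting at depth 7 (i.e., T^7(X)), we need to reach T(X).
Number of mu applications = 7 - 1 = 6

6


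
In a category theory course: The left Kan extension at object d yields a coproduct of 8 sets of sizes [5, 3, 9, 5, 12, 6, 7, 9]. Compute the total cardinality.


Pointwise, the left Kan extension (Lan_F H)(d) is the colimit, indexed
by the comma category (F downarrow d), of H composed with the
projection (F downarrow d) -> C. Here that colimit is given
as a coproduct (disjoint union) of sets, so its cardinality is the
sum of the sizes of the summands.
Coproduct of sets with sizes: 5 + 3 + 9 + 5 + 12 + 6 + 7 + 9
= 56

56


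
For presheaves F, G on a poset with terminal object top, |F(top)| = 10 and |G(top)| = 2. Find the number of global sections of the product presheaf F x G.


Global sections of a presheaf on a poset with terminal top satisfy
Gamma(H) ~ H(top). Presheaves admit pointwise products, so
(F x G)(top) = F(top) x G(top) (Cartesian product).
|Gamma(F x G)| = |F(top)| * |G(top)| = 10 * 2 = 20.

20


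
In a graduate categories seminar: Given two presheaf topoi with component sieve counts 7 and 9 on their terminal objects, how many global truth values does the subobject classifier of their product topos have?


In a product of presheaf topoi E_1 x E_2, the subobject classifier
is Omega = Omega_1 x Omega_2 (componentwise), so
|Omega(top)| = |Omega_1(top_1)| * |Omega_2(top_2)|.
= 7 * 9 = 63.

63


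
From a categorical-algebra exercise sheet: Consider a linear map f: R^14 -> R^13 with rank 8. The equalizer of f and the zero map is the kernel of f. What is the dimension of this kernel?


The equalizer of f and the zero map is ker(f).
By the rank-nullity theorem: dim(ker(f)) = dim(domain) - rank(f).
dim(ker(f)) = 14 - 8 = 6

6


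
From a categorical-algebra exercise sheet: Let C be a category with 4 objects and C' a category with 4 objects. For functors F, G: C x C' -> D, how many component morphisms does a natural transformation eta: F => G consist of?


A natural transformation eta: F => G assigns one component morphism per
object of the domain category.
The domain is the product category C x C', so
|Ob(C x C')| = |Ob(C)| * |Ob(C')| = 4 * 4 = 16.
Therefore eta has 16 component morphisms.

16


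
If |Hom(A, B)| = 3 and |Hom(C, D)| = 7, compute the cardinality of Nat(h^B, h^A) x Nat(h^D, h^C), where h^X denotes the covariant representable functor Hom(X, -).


By the Yoneda lemma, Nat(h^B, h^A) is isomorphic to Hom(A, B),
so |Nat(h^B, h^A)| = |Hom(A, B)| and |Nat(h^D, h^C)| = |Hom(C, D)|.
|Hom(A, B)| = 3, |Hom(C, D)| = 7.
|Nat(h^B, h^A) x Nat(h^D, h^C)| = 3 * 7 = 21

21


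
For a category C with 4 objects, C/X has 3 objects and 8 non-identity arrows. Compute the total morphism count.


In the slice category C/X, objects are morphisms to X.
Identity morphisms: 3 (one per object of C/X).
Non-identity morphisms: 8.
Total = 3 + 8 = 11

11


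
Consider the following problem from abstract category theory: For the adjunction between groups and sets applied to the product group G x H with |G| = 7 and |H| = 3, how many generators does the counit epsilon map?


The counit epsilon_K: F(U(K)) -> K of the Free-Forgetful adjunction
maps |K| generators of F(U(K)) into K. For K = G x H (the product group),
|G x H| = |G| * |H|.
Total generators mapped = 7 * 3 = 21.

21


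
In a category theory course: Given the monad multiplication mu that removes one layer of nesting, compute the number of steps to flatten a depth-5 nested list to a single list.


Each application of mu: T^2 -> T removes one layer of nesting.
Starting at depth 5 (i.e., T^5(X)), we need to reach T(X).
Number of mu applications = 5 - 1 = 4

4


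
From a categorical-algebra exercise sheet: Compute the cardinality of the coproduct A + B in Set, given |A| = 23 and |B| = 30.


In Set, the coproduct A + B is the disjoint union.
|A + B| = |A| + |B| = 23 + 30 = 53

53


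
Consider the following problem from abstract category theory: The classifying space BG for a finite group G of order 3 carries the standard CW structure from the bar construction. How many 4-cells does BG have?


In the bar-construction CW model of BG, the n-cells are indexed by
n-tuples [g_1|...|g_n] of non-identity elements of G (degenerate
simplices with some g_i = e do not contribute cells), so there are
(|G| - 1)^n n-cells.
For dim = 4 with |G| = 3:
cells = (3 - 1)^4 = 2^4 = 16

16


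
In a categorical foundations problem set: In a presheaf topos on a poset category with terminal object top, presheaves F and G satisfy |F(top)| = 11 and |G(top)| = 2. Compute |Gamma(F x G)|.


Global sections of a presheaf on a poset with terminal top satisfy
Gamma(H) ~ H(top). Presheaves admit pointwise products, so
(F x G)(top) = F(top) x G(top) (Cartesian product).
|Gamma(F x G)| = |F(top)| * |G(top)| = 11 * 2 = 22.

22


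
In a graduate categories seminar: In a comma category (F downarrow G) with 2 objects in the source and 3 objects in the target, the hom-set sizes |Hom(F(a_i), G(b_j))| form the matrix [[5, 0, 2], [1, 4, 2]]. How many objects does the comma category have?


Objects of (F downarrow G) are triples (a, b, h: F(a)->G(b)).
The count equals the sum of all entries in the hom-matrix.
sum(row 0) = 7
sum(row 1) = 7
Grand total = 14

14
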